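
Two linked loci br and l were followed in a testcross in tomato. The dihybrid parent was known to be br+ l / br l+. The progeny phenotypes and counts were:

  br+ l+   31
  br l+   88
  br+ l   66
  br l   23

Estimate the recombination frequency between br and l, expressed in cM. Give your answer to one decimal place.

26.0 cM

The recombinant classes are br+ l+ and br l: 31 + 23 = 54.
Recombination frequency = 54/208 = 0.2596 ≈ 26.0%, i.e. 26.0 cM.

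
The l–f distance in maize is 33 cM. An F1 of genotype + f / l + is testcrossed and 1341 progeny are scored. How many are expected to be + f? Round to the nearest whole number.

A map distance of 33 cM corresponds to a recombination frequency of 0.330.
The F1 is + f / l +, so + f is a parental gamete class with expected frequency (1 − r)/2 = 0.670/2 = 0.3350.
Expected number = 0.3350 × 1341 = 449.23 ≈ 449.

449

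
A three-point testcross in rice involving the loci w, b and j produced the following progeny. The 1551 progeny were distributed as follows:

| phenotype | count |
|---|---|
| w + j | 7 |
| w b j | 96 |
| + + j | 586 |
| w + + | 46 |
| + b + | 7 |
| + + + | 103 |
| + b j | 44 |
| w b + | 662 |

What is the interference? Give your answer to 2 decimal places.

0.02

The two most frequent reciprocal classes, + + j and w b +, are the parental types, so the F1 was + + j / w b +.
The two rarest classes, w + j and + b +, are the double crossovers. Comparing them with the parentals, only the w allele has switched, so w is the middle locus and the order is j – w – b.
j–w: (199 + 14)/1551 = 0.1373; w–b: (90 + 14)/1551 = 0.0671.
Expected DCO frequency = 0.1373 × 0.0671 ≈ 0.00921; observed = 14/1551 ≈ 0.00903.
Coefficient of coincidence = 0.00903/0.00921 ≈ 0.98; interference = 1 − 0.98 = 0.02.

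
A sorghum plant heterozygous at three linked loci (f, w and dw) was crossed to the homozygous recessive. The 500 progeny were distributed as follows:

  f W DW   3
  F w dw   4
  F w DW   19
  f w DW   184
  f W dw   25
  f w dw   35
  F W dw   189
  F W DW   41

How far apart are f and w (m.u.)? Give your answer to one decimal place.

10.2 m.u.

The two most frequent reciprocal classes, F W dw and f w DW, are the parental types, so the F1 was F W dw / f w DW.
The two rarest classes, F w dw and f W DW, are the double crossovers. Comparing them with the parentals, only the w allele has switched, so w is the middle locus and the order is dw – w – f.
Crossovers in the w–f interval produce the single-crossover classes f W dw and F w DW (25 + 19 = 44) plus the double crossovers (7).
RF(w–f) = (44 + 7) / 500 = 51/500 = 0.1020 → 10.2 m.u.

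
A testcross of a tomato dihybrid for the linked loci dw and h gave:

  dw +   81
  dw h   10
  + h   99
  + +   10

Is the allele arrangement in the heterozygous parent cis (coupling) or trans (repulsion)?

The two most frequent classes are + h (99) and dw + (81); these are the parental (non-recombinant) types.
So the F1 carried + h on one chromosome and dw + on the other — the recessive alleles are on opposite chromosomes (trans / repulsion).

trans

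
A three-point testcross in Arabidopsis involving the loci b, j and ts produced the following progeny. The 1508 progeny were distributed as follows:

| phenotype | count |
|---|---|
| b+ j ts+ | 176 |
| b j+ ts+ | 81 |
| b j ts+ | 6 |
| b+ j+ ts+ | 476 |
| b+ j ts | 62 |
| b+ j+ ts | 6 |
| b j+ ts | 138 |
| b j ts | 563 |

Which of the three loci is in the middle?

The two most frequent reciprocal classes, b+ j+ ts+ and b j ts, are the parental types, so the F1 was b+ j+ ts+ / b j ts.
The two rarest classes, b+ j+ ts and b j ts+, are the double crossovers. Comparing them with the parentals, only the ts allele has switched, so ts is the middle locus and the order is j – ts – b.

ts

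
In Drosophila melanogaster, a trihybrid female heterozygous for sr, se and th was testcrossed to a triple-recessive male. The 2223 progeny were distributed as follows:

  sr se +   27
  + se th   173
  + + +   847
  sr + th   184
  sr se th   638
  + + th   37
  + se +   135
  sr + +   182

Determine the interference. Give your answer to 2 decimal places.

The two most frequent reciprocal classes, + + + and sr se th, are the parental types, so the F1 was + + + / sr se th.
The two rarest classes, + + th and sr se +, are the double crossovers. Comparing them with the parentals, only the th allele has switched, so th is the middle locus and the order is sr – th – se.
sr–th: (355 + 64)/2223 = 0.1885; th–se: (319 + 64)/2223 = 0.1723.
Expected DCO frequency = 0.1885 × 0.1723 ≈ 0.03248; observed = 64/2223 ≈ 0.02879.
Coefficient of coincidence = 0.02879/0.03248 ≈ 0.89; interference = 1 − 0.89 = 0.11.

0.11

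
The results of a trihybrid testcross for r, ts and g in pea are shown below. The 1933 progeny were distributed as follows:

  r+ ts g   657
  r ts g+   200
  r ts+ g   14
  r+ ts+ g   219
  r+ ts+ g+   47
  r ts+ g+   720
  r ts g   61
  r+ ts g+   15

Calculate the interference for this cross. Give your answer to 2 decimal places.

The two most frequent reciprocal classes, r ts+ g+ and r+ ts g, are the parental types, so the F1 was r ts+ g+ / r+ ts g.
The two rarest classes, r ts+ g and r+ ts g+, are the double crossovers. Comparing them with the parentals, only the g allele has switched, so g is the middle locus and the order is ts – g – r.
ts–g: (419 + 29)/1933 = 0.2318; g–r: (108 + 29)/1933 = 0.0709.
Expected DCO frequency = 0.2318 × 0.0709 ≈ 0.01643; observed = 29/1933 ≈ 0.01500.
Coefficient of coincidence = 0.01500/0.01643 ≈ 0.91; interference = 1 − 0.91 = 0.09.

0.09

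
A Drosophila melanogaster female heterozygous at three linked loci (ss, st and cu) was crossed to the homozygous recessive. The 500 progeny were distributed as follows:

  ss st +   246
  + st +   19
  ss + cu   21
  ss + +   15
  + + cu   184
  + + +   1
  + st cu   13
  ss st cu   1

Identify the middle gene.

The two most frequent reciprocal classes, ss st + and + + cu, are the parental types, so the F1 was ss st + / + + cu.
The two rarest classes, ss st cu and + + +, are the double crossovers. Comparing them with the parentals, only the cu allele has switched, so cu is the middle locus and the order is st – cu – ss.

cu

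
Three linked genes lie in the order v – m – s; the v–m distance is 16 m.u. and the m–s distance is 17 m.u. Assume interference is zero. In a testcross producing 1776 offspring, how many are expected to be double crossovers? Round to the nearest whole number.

48

Map distances give recombination frequencies of 0.160 and 0.170 for the two intervals.
With no interference, expected double-crossover frequency = 0.160 × 0.170 = 0.02720.
Expected number = 0.02720 × 1776 = 48.31 ≈ 48.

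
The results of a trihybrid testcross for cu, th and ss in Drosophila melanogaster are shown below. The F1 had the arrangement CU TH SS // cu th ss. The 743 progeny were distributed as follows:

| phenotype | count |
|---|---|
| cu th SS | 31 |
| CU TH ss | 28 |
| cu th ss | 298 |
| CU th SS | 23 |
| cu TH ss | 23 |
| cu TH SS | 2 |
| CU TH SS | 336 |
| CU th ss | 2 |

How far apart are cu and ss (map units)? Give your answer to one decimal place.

8.5 map units

The two rarest classes, cu TH SS and CU th ss, are the double crossovers. Comparing them with the parentals, only the cu allele has switched, so cu is the middle locus and the order is th – cu – ss.
Crossovers in the cu–ss interval produce the single-crossover classes CU TH ss and cu th SS (28 + 31 = 59) plus the double crossovers (4).
RF(cu–ss) = (59 + 4) / 743 = 63/743 = 0.0848 → 8.5 map units.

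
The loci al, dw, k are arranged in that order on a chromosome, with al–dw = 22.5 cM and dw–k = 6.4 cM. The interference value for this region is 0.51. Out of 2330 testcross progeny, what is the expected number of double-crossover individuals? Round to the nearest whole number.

Map distances give recombination frequencies of 0.225 and 0.064 for the two intervals.
With interference 0.51 (so coincidence = 0.49), expected double-crossover frequency = 0.225 × 0.064 × 0.49 = 0.00706.
Expected number = 0.00706 × 2330 = 16.44 ≈ 16.

16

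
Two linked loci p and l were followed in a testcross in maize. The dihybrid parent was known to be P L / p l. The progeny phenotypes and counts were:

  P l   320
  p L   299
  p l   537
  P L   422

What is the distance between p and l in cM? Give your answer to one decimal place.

39.2 cM

The recombinant classes are P l and p L: 320 + 299 = 619.
Recombination frequency = 619/1578 = 0.3923 ≈ 39.2%, i.e. 39.2 cM.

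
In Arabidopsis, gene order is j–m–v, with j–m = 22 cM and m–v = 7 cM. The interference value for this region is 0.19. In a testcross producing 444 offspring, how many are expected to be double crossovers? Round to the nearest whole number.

Map distances give recombination frequencies of 0.220 and 0.070 for the two intervals.
With interference 0.19 (so coincidence = 0.81), expected double-crossover frequency = 0.220 × 0.070 × 0.81 = 0.01247.
Expected number = 0.01247 × 444 = 5.54 ≈ 6.

6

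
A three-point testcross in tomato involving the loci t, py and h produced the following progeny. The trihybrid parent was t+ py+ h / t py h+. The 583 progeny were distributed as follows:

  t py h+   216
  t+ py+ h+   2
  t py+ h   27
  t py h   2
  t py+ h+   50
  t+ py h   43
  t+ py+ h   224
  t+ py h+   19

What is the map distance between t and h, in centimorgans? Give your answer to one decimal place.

8.6 centimorgans

The two rarest classes, t+ py+ h+ and t py h, are the double crossovers. Comparing them with the parentals, only the h allele has switched, so h is the middle locus and the order is py – h – t.
Crossovers in the h–t interval produce the single-crossover classes t py+ h and t+ py h+ (27 + 19 = 46) plus the double crossovers (4).
RF(h–t) = (46 + 4) / 583 = 50/583 = 0.0858 → 8.6 centimorgans.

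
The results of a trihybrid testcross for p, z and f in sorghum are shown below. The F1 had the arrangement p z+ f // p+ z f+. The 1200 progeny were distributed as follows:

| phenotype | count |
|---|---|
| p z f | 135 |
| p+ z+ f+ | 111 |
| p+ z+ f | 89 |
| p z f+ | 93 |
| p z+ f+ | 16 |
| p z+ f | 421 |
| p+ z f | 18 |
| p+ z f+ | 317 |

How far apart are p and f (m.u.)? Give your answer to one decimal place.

18.0 m.u.

The two rarest classes, p z+ f+ and p+ z f, are the double crossovers. Comparing them with the parentals, only the f allele has switched, so f is the middle locus and the order is p – f – z.
Crossovers in the p–f interval produce the single-crossover classes p+ z+ f and p z f+ (89 + 93 = 182) plus the double crossovers (34).
RF(p–f) = (182 + 34) / 1200 = 216/1200 = 0.1800 → 18.0 m.u.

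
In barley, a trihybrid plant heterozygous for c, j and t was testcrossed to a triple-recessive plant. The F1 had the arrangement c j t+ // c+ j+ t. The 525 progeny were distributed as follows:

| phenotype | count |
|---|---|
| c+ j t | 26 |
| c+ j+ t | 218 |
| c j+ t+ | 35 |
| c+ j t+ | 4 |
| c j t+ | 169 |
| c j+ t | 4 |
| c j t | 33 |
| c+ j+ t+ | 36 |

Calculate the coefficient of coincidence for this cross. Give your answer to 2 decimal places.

0.79

The two rarest classes, c+ j t+ and c j+ t, are the double crossovers. Comparing them with the parentals, only the c allele has switched, so c is the middle locus and the order is t – c – j.
t–c: (69 + 8)/525 = 0.1467; c–j: (61 + 8)/525 = 0.1314.
Expected DCO frequency = 0.1467 × 0.1314 ≈ 0.01928; observed = 8/525 ≈ 0.01524.
Coefficient of coincidence = 0.01524/0.01928 ≈ 0.79.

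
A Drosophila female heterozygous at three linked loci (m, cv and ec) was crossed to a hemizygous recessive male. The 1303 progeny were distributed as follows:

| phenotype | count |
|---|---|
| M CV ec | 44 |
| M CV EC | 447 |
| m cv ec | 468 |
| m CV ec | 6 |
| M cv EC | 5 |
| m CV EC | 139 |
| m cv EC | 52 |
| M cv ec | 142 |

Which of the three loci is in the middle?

cv

The two most frequent reciprocal classes, m cv ec and M CV EC, are the parental types, so the F1 was m cv ec / M CV EC.
The two rarest classes, m CV ec and M cv EC, are the double crossovers. Comparing them with the parentals, only the cv allele has switched, so cv is the middle locus and the order is m – cv – ec.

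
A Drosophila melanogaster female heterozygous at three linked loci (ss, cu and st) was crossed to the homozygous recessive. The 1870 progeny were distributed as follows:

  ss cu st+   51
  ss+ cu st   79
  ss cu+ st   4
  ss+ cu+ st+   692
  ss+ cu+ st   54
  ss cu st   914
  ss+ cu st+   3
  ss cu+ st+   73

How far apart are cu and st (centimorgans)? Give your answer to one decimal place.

The two most frequent reciprocal classes, ss cu st and ss+ cu+ st+, are the parental types, so the F1 was ss cu st / ss+ cu+ st+.
The two rarest classes, ss cu+ st and ss+ cu st+, are the double crossovers. Comparing them with the parentals, only the cu allele has switched, so cu is the middle locus and the order is st – cu – ss.
Crossovers in the st–cu interval produce the single-crossover classes ss cu st+ and ss+ cu+ st (51 + 54 = 105) plus the double crossovers (7).
RF(st–cu) = (105 + 7) / 1870 = 112/1870 = 0.0599 → 6.0 centimorgans.

6.0 centimorgans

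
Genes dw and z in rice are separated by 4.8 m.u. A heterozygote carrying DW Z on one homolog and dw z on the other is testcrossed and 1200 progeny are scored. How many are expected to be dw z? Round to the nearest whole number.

571

A map distance of 4.8 m.u. corresponds to a recombination frequency of 0.048.
The F1 is DW Z / dw z, so dw z is a parental gamete class with expected frequency (1 − r)/2 = 0.952/2 = 0.4760.
Expected number = 0.4760 × 1200 = 571.20 ≈ 571.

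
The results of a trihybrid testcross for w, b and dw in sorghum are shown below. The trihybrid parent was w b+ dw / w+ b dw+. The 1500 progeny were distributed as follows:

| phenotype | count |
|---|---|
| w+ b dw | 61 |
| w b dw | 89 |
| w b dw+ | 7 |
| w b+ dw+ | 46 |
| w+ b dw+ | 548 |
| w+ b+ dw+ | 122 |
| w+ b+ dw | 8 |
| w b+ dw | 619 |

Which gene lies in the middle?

w

The two rarest classes, w+ b+ dw and w b dw+, are the double crossovers. Comparing them with the parentals, only the w allele has switched, so w is the middle locus and the order is dw – w – b.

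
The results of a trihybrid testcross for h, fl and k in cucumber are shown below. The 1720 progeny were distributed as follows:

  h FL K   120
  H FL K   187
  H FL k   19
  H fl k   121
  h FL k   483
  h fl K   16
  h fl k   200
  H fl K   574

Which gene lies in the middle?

h

The two most frequent reciprocal classes, H fl K and h FL k, are the parental types, so the F1 was H fl K / h FL k.
The two rarest classes, h fl K and H FL k, are the double crossovers. Comparing them with the parentals, only the h allele has switched, so h is the middle locus and the order is k – h – fl.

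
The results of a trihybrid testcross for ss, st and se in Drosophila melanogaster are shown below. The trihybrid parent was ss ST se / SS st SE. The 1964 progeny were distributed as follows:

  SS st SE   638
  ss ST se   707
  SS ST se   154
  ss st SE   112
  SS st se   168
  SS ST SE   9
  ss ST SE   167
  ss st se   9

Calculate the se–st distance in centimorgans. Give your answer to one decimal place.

The two rarest classes, ss st se and SS ST SE, are the double crossovers. Comparing them with the parentals, only the st allele has switched, so st is the middle locus and the order is se – st – ss.
Crossovers in the se–st interval produce the single-crossover classes ss ST SE and SS st se (167 + 168 = 335) plus the double crossovers (18).
RF(se–st) = (335 + 18) / 1964 = 353/1964 = 0.1797 → 18.0 centimorgans.

18.0 centimorgans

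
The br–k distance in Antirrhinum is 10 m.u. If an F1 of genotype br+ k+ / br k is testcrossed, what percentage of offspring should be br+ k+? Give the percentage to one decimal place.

A map distance of 10 m.u. corresponds to a recombination frequency of 0.100.
The F1 is br+ k+ / br k, so br+ k+ is a parental gamete class with expected frequency (1 − r)/2 = 0.900/2 = 0.4500.
That is 0.4500 = 45.0% of the progeny.

45.0%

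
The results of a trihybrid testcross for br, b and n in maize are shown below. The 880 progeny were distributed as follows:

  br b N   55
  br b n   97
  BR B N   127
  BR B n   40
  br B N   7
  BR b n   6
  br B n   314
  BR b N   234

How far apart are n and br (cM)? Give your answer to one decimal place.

12.3 cM

The two most frequent reciprocal classes, br B n and BR b N, are the parental types, so the F1 was br B n / BR b N.
The two rarest classes, br B N and BR b n, are the double crossovers. Comparing them with the parentals, only the n allele has switched, so n is the middle locus and the order is br – n – b.
Crossovers in the br–n interval produce the single-crossover classes BR B n and br b N (40 + 55 = 95) plus the double crossovers (13).
RF(br–n) = (95 + 13) / 880 = 108/880 = 0.1227 → 12.3 cM.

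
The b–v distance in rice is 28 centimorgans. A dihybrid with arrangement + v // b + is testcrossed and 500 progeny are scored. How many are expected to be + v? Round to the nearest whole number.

A map distance of 28 centimorgans corresponds to a recombination frequency of 0.280.
The F1 is + v / b +, so + v is a parental gamete class with expected frequency (1 − r)/2 = 0.720/2 = 0.3600.
Expected number = 0.3600 × 500 = 180.00 ≈ 180.

180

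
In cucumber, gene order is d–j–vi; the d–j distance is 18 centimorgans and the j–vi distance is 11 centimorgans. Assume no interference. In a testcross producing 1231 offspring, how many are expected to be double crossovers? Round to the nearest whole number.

Map distances give recombination frequencies of 0.180 and 0.110 for the two intervals.
With no interference, expected double-crossover frequency = 0.180 × 0.110 = 0.01980.
Expected number = 0.01980 × 1231 = 24.37 ≈ 24.

24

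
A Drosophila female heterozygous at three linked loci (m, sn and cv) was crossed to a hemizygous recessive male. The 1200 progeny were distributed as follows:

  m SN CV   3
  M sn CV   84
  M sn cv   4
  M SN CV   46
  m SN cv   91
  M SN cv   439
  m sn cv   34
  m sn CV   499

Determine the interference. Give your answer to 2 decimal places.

The two most frequent reciprocal classes, M SN cv and m sn CV, are the parental types, so the F1 was M SN cv / m sn CV.
The two rarest classes, M sn cv and m SN CV, are the double crossovers. Comparing them with the parentals, only the sn allele has switched, so sn is the middle locus and the order is m – sn – cv.
m–sn: (175 + 7)/1200 = 0.1517; sn–cv: (80 + 7)/1200 = 0.0725.
Expected DCO frequency = 0.1517 × 0.0725 ≈ 0.01100; observed = 7/1200 ≈ 0.00583.
Coefficient of coincidence = 0.00583/0.01100 ≈ 0.53; interference = 1 − 0.53 = 0.47.

0.47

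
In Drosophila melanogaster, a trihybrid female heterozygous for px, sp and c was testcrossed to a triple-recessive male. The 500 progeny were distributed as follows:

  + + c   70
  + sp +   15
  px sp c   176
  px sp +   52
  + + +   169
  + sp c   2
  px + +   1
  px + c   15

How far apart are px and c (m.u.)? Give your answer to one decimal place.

25.0 m.u.

The two most frequent reciprocal classes, + + + and px sp c, are the parental types, so the F1 was + + + / px sp c.
The two rarest classes, px + + and + sp c, are the double crossovers. Comparing them with the parentals, only the px allele has switched, so px is the middle locus and the order is sp – px – c.
Crossovers in the px–c interval produce the single-crossover classes + + c and px sp + (70 + 52 = 122) plus the double crossovers (3).
RF(px–c) = (122 + 3) / 500 = 125/500 = 0.2500 → 25.0 m.u.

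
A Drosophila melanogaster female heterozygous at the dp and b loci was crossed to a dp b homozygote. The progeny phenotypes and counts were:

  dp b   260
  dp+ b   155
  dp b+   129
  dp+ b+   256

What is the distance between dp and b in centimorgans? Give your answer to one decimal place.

35.5 centimorgans

The two most frequent classes, dp+ b+ (256) and dp b (260), are the parental types, so the F1 was dp+ b+ / dp b.
The recombinant classes are dp+ b and dp b+: 155 + 129 = 284.
Recombination frequency = 284/800 = 0.3550 ≈ 35.5%, i.e. 35.5 centimorgans.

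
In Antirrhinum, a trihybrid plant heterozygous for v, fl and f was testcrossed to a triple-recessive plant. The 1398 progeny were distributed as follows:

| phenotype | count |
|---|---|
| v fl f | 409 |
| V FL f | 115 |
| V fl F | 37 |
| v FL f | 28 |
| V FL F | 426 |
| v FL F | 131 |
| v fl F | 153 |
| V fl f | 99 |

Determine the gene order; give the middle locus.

The two most frequent reciprocal classes, v fl f and V FL F, are the parental types, so the F1 was v fl f / V FL F.
The two rarest classes, v FL f and V fl F, are the double crossovers. Comparing them with the parentals, only the fl allele has switched, so fl is the middle locus and the order is v – fl – f.

fl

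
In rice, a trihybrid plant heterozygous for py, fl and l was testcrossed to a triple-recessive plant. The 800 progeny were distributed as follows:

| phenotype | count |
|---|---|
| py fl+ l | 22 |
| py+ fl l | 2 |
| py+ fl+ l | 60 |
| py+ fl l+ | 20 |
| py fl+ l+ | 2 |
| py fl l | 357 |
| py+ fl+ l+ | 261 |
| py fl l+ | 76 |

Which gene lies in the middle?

The two most frequent reciprocal classes, py+ fl+ l+ and py fl l, are the parental types, so the F1 was py+ fl+ l+ / py fl l.
The two rarest classes, py fl+ l+ and py+ fl l, are the double crossovers. Comparing them with the parentals, only the py allele has switched, so py is the middle locus and the order is fl – py – l.

py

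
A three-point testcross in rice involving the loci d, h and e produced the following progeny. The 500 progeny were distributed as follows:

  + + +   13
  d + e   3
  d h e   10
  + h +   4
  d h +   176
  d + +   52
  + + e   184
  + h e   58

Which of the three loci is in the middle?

d

The two most frequent reciprocal classes, + + e and d h +, are the parental types, so the F1 was + + e / d h +.
The two rarest classes, d + e and + h +, are the double crossovers. Comparing them with the parentals, only the d allele has switched, so d is the middle locus and the order is h – d – e.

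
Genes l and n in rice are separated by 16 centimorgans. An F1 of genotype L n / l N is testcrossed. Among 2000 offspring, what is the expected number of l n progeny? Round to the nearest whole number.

A map distance of 16 centimorgans corresponds to a recombination frequency of 0.160.
The F1 is L n / l N, so l n is a recombinant gamete class with expected frequency r/2 = 0.160/2 = 0.0800.
Expected number = 0.0800 × 2000 = 160.00 ≈ 160.

160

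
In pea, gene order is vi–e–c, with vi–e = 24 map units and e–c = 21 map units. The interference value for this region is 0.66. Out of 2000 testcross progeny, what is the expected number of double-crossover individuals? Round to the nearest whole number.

34

Map distances give recombination frequencies of 0.240 and 0.210 for the two intervals.
With interference 0.66 (so coincidence = 0.34), expected double-crossover frequency = 0.240 × 0.210 × 0.34 = 0.01714.
Expected number = 0.01714 × 2000 = 34.27 ≈ 34.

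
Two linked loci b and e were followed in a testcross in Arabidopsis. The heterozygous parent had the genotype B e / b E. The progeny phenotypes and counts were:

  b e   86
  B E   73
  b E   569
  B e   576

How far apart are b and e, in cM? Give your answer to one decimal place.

12.2 cM

The recombinant classes are B E and b e: 73 + 86 = 159.
Recombination frequency = 159/1304 = 0.1219 ≈ 12.2%, i.e. 12.2 cM.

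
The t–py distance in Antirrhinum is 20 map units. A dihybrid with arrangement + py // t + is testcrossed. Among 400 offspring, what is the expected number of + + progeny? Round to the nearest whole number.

40

A map distance of 20 map units corresponds to a recombination frequency of 0.200.
The F1 is + py / t +, so + + is a recombinant gamete class with expected frequency r/2 = 0.200/2 = 0.1000.
Expected number = 0.1000 × 400 = 40.00 ≈ 40.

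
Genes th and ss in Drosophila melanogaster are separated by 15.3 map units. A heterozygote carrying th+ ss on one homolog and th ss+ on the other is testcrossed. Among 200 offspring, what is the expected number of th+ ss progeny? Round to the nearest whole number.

A map distance of 15.3 map units corresponds to a recombination frequency of 0.153.
The F1 is th+ ss / th ss+, so th+ ss is a parental gamete class with expected frequency (1 − r)/2 = 0.847/2 = 0.4235.
Expected number = 0.4235 × 200 = 84.70 ≈ 85.

85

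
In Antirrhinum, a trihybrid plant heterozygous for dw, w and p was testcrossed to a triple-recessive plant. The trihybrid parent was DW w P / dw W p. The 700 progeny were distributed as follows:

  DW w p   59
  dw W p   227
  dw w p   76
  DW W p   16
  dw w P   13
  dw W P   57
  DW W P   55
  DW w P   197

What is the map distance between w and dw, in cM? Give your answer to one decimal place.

22.9 cM

The two rarest classes, dw w P and DW W p, are the double crossovers. Comparing them with the parentals, only the dw allele has switched, so dw is the middle locus and the order is w – dw – p.
Crossovers in the w–dw interval produce the single-crossover classes DW W P and dw w p (55 + 76 = 131) plus the double crossovers (29).
RF(w–dw) = (131 + 29) / 700 = 160/700 = 0.2286 → 22.9 cM.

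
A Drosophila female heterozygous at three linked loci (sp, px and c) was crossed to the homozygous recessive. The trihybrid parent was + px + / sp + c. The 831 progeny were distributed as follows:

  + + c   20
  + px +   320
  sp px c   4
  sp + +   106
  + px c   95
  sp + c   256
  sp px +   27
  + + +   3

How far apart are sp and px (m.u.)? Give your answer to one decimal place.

6.5 m.u.

The two rarest classes, + + + and sp px c, are the double crossovers. Comparing them with the parentals, only the px allele has switched, so px is the middle locus and the order is sp – px – c.
Crossovers in the sp–px interval produce the single-crossover classes sp px + and + + c (27 + 20 = 47) plus the double crossovers (7).
RF(sp–px) = (47 + 7) / 831 = 54/831 = 0.0650 → 6.5 m.u.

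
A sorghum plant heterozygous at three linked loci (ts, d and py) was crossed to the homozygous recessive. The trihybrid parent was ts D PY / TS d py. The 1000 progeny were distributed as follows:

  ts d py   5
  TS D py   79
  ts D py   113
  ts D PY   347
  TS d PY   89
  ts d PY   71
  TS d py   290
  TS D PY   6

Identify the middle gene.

The two rarest classes, TS D PY and ts d py, are the double crossovers. Comparing them with the parentals, only the ts allele has switched, so ts is the middle locus and the order is py – ts – d.

ts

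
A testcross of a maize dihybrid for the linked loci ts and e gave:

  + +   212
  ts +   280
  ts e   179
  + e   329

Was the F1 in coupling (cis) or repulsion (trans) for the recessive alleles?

The two most frequent classes are + e (329) and ts + (280); these are the parental (non-recombinant) types.
So the F1 carried + e on one chromosome and ts + on the other — the recessive alleles are on opposite chromosomes (trans / repulsion).

trans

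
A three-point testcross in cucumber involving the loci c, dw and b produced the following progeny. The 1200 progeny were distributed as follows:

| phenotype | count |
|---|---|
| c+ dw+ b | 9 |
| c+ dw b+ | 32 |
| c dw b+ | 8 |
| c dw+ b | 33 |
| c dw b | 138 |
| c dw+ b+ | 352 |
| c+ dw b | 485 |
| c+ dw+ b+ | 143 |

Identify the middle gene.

The two most frequent reciprocal classes, c+ dw b and c dw+ b+, are the parental types, so the F1 was c+ dw b / c dw+ b+.
The two rarest classes, c+ dw+ b and c dw b+, are the double crossovers. Comparing them with the parentals, only the dw allele has switched, so dw is the middle locus and the order is b – dw – c.

dw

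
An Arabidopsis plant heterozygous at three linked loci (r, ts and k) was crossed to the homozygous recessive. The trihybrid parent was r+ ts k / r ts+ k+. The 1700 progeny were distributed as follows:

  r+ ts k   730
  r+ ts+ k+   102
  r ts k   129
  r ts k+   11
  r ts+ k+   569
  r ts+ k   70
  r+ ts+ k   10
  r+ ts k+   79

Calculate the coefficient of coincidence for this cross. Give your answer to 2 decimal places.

0.83

The two rarest classes, r+ ts+ k and r ts k+, are the double crossovers. Comparing them with the parentals, only the ts allele has switched, so ts is the middle locus and the order is k – ts – r.
k–ts: (149 + 21)/1700 = 0.1000; ts–r: (231 + 21)/1700 = 0.1482.
Expected DCO frequency = 0.1000 × 0.1482 ≈ 0.01482; observed = 21/1700 ≈ 0.01235.
Coefficient of coincidence = 0.01235/0.01482 ≈ 0.83.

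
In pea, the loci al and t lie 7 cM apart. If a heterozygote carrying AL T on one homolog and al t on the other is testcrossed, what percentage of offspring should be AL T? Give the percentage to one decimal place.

46.5%

A map distance of 7 cM corresponds to a recombination frequency of 0.070.
The F1 is AL T / al t, so AL T is a parental gamete class with expected frequency (1 − r)/2 = 0.930/2 = 0.4650.
That is 0.4650 = 46.5% of the progeny.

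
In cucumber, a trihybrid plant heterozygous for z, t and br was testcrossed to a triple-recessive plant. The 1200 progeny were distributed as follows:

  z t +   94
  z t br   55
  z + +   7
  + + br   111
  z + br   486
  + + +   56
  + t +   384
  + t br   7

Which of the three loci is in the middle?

br

The two most frequent reciprocal classes, + t + and z + br, are the parental types, so the F1 was + t + / z + br.
The two rarest classes, + t br and z + +, are the double crossovers. Comparing them with the parentals, only the br allele has switched, so br is the middle locus and the order is t – br – z.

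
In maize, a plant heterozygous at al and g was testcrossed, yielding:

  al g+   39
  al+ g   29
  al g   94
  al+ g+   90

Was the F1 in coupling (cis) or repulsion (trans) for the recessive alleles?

cis

The two most frequent classes are al+ g+ (90) and al g (94); these are the parental (non-recombinant) types.
So the F1 carried al+ g+ on one chromosome and al g on the other — the recessive alleles are on the same chromosome (cis / coupling).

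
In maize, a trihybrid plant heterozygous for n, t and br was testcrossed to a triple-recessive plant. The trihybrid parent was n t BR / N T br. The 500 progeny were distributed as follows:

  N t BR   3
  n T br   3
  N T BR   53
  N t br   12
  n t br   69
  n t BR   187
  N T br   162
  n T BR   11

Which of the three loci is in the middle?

The two rarest classes, N t BR and n T br, are the double crossovers. Comparing them with the parentals, only the n allele has switched, so n is the middle locus and the order is t – n – br.

n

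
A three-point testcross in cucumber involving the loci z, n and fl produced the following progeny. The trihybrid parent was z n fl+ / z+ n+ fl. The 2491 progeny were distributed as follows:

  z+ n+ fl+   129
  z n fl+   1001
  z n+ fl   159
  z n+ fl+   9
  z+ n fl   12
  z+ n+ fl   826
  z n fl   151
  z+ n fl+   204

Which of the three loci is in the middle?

The two rarest classes, z n+ fl+ and z+ n fl, are the double crossovers. Comparing them with the parentals, only the n allele has switched, so n is the middle locus and the order is fl – n – z.

n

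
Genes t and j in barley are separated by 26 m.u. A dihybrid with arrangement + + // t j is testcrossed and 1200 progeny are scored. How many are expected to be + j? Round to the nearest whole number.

156

A map distance of 26 m.u. corresponds to a recombination frequency of 0.260.
The F1 is + + / t j, so + j is a recombinant gamete class with expected frequency r/2 = 0.260/2 = 0.1300.
Expected number = 0.1300 × 1200 = 156.00 ≈ 156.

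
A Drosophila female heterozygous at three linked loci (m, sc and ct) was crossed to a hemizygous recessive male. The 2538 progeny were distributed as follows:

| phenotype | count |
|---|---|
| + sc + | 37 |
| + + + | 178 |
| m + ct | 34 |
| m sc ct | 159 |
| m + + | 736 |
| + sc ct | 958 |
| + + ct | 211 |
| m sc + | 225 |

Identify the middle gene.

The two most frequent reciprocal classes, m + + and + sc ct, are the parental types, so the F1 was m + + / + sc ct.
The two rarest classes, m + ct and + sc +, are the double crossovers. Comparing them with the parentals, only the ct allele has switched, so ct is the middle locus and the order is sc – ct – m.

ct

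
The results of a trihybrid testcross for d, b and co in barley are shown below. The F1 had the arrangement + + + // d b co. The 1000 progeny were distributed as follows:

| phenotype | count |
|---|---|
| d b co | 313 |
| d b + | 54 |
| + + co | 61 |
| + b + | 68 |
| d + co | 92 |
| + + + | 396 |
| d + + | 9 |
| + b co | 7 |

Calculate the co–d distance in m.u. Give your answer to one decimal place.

The two rarest classes, d + + and + b co, are the double crossovers. Comparing them with the parentals, only the d allele has switched, so d is the middle locus and the order is b – d – co.
Crossovers in the d–co interval produce the single-crossover classes + + co and d b + (61 + 54 = 115) plus the double crossovers (16).
RF(d–co) = (115 + 16) / 1000 = 131/1000 = 0.1310 → 13.1 m.u.

13.1 m.u.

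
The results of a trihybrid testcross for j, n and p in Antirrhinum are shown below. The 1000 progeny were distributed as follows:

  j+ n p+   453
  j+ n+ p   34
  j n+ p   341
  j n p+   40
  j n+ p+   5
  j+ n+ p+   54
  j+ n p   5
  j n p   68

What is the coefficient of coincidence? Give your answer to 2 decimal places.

The two most frequent reciprocal classes, j+ n p+ and j n+ p, are the parental types, so the F1 was j+ n p+ / j n+ p.
The two rarest classes, j+ n p and j n+ p+, are the double crossovers. Comparing them with the parentals, only the p allele has switched, so p is the middle locus and the order is n – p – j.
n–p: (122 + 10)/1000 = 0.1320; p–j: (74 + 10)/1000 = 0.0840.
Expected DCO frequency = 0.1320 × 0.0840 ≈ 0.01109; observed = 10/1000 ≈ 0.01000.
Coefficient of coincidence = 0.01000/0.01109 ≈ 0.90.

0.90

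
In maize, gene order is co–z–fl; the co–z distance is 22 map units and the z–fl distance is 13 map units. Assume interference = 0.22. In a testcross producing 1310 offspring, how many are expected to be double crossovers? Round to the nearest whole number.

29

Map distances give recombination frequencies of 0.220 and 0.130 for the two intervals.
With interference 0.22 (so coincidence = 0.78), expected double-crossover frequency = 0.220 × 0.130 × 0.78 = 0.02231.
Expected number = 0.02231 × 1310 = 29.22 ≈ 29.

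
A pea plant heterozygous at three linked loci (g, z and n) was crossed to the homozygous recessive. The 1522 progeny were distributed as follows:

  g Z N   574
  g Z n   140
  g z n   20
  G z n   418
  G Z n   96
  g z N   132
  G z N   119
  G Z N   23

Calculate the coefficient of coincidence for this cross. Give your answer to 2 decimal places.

0.80

The two most frequent reciprocal classes, G z n and g Z N, are the parental types, so the F1 was G z n / g Z N.
The two rarest classes, g z n and G Z N, are the double crossovers. Comparing them with the parentals, only the g allele has switched, so g is the middle locus and the order is z – g – n.
z–g: (228 + 43)/1522 = 0.1781; g–n: (259 + 43)/1522 = 0.1984.
Expected DCO frequency = 0.1781 × 0.1984 ≈ 0.03534; observed = 43/1522 ≈ 0.02825.
Coefficient of coincidence = 0.02825/0.03534 ≈ 0.80.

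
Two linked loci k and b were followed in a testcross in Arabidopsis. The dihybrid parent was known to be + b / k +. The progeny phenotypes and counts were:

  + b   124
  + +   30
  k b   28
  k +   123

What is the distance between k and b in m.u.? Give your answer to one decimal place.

19.0 m.u.

The recombinant classes are + + and k b: 30 + 28 = 58.
Recombination frequency = 58/305 = 0.1902 ≈ 19.0%, i.e. 19.0 m.u.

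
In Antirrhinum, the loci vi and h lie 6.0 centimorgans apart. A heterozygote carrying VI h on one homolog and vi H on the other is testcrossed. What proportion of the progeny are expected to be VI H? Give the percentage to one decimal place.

A map distance of 6.0 centimorgans corresponds to a recombination frequency of 0.060.
The F1 is VI h / vi H, so VI H is a recombinant gamete class with expected frequency r/2 = 0.060/2 = 0.0300.
That is 0.0300 = 3.0% of the progeny.

3.0%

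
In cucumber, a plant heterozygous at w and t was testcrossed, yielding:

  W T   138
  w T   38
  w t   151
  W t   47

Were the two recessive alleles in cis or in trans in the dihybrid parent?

cis

The two most frequent classes are W T (138) and w t (151); these are the parental (non-recombinant) types.
So the F1 carried W T on one chromosome and w t on the other — the recessive alleles are on the same chromosome (cis / coupling).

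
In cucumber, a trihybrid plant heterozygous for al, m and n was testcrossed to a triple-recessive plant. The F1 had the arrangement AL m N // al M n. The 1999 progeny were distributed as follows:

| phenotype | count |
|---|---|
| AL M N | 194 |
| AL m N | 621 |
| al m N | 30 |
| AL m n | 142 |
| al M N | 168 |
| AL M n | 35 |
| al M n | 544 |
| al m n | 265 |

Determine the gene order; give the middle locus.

al

The two rarest classes, al m N and AL M n, are the double crossovers. Comparing them with the parentals, only the al allele has switched, so al is the middle locus and the order is n – al – m.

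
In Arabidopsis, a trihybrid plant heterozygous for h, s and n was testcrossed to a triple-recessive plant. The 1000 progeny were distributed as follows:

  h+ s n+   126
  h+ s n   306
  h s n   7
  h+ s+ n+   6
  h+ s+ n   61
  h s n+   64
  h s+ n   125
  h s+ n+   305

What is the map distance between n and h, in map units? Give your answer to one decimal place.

26.4 map units

The two most frequent reciprocal classes, h+ s n and h s+ n+, are the parental types, so the F1 was h+ s n / h s+ n+.
The two rarest classes, h s n and h+ s+ n+, are the double crossovers. Comparing them with the parentals, only the h allele has switched, so h is the middle locus and the order is n – h – s.
Crossovers in the n–h interval produce the single-crossover classes h+ s n+ and h s+ n (126 + 125 = 251) plus the double crossovers (13).
RF(n–h) = (251 + 13) / 1000 = 264/1000 = 0.2640 → 26.4 map units.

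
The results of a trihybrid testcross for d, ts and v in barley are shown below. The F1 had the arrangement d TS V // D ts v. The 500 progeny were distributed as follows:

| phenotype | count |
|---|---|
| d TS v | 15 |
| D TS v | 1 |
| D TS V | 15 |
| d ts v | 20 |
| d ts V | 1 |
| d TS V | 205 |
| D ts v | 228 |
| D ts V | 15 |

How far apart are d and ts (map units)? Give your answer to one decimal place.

The two rarest classes, d ts V and D TS v, are the double crossovers. Comparing them with the parentals, only the ts allele has switched, so ts is the middle locus and the order is d – ts – v.
Crossovers in the d–ts interval produce the single-crossover classes D TS V and d ts v (15 + 20 = 35) plus the double crossovers (2).
RF(d–ts) = (35 + 2) / 500 = 37/500 = 0.0740 → 7.4 map units.

7.4 map units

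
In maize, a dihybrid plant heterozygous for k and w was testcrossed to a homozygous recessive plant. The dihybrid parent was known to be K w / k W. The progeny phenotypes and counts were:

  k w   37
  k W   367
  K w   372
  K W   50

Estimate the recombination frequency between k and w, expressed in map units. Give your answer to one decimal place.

10.5 map units

The recombinant classes are K W and k w: 50 + 37 = 87.
Recombination frequency = 87/826 = 0.1053 ≈ 10.5%, i.e. 10.5 map units.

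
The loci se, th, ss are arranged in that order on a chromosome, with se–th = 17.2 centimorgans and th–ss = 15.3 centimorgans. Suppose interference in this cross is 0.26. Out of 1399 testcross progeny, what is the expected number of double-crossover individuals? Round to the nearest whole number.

Map distances give recombination frequencies of 0.172 and 0.153 for the two intervals.
With interference 0.26 (so coincidence = 0.74), expected double-crossover frequency = 0.172 × 0.153 × 0.74 = 0.01947.
Expected number = 0.01947 × 1399 = 27.24 ≈ 27.

27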